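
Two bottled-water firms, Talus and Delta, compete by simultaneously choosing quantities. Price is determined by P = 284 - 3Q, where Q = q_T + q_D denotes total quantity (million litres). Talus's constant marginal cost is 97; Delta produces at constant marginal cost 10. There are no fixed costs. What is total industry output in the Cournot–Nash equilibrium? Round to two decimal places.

51.22

Talus's profit: π_T = (284 - 3Q)q_T - (97q_T). Setting ∂π_T/∂q_T = 0: 187 - 6q_T - 3(q_D) = 0.
Delta's profit: π_D = (284 - 3Q)q_D - (10q_D). Setting ∂π_D/∂q_D = 0: 274 - 6q_D - 3(q_T) = 0.
Best responses: q_T = (187 - 3q_D)/6, q_D = (274 - 3q_T)/6.
Solving the pair: q_T = 100/9, q_D = 361/9.
Total output Q = 100/9 + 361/9 = 461/9.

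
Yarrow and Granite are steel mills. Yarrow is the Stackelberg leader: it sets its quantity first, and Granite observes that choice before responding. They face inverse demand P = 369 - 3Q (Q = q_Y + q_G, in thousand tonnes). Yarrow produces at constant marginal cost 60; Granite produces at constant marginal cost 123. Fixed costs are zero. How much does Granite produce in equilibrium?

10

Solve by backward induction. Given q_Y, the follower Granite maximises π_G = (369 - 3q_Y - 3q_G)q_G - 123q_G.
Follower FOC: 246 - 3q_Y - 6q_G = 0, so q_G(q_Y) = (246 - 3q_Y)/6.
The leader anticipates this reaction. Substituting into P = 369 - 3Q gives P = 246 - (3/2)q_Y, so π_Y = (246 - (3/2)q_Y)q_Y - 60q_Y.
Maximising: ∂π_Y/∂q_Y = 186 - 3q_Y = 0, giving q_Y = 62.
Then q_G = (246 - 3·62)/6 = 10.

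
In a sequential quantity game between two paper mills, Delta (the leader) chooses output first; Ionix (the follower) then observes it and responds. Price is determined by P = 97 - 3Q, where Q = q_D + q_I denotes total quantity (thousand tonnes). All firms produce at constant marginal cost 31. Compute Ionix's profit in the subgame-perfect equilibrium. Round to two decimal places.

Solve by backward induction. Given q_D, the follower Ionix maximises π_I = (97 - 3q_D - 3q_I)q_I - 31q_I.
∂π_I/∂q_I = 66 - 3q_D - 6q_I = 0 gives the reaction function q_I = (66 - 3q_D)/6.
The leader anticipates this reaction. Substituting into P = 97 - 3Q gives P = 64 - (3/2)q_D, so π_D = (64 - (3/2)q_D)q_D - 31q_D.
Leader FOC: 33 - 3q_D = 0, so q_D = 11.
Then q_I = (66 - 3·11)/6 = 11/2.
Price P = 97 - 3·(33/2) = 95/2.
Ionix's profit: (95/2 - 31)·(11/2) = 363/4.

90.75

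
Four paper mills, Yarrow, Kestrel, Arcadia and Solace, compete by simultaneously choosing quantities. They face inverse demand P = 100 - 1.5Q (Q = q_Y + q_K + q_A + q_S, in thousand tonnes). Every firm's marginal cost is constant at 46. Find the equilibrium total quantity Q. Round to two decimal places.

Each firm earns π_i = (100 - 1.5Q)q_i - 46q_i.
Setting ∂π_i/∂q_i = 0 with rivals' quantities fixed: 54 - 3q_i - (3/2)·Σ_{j≠i} q_j = 0.
By symmetry each firm produces the same amount; substituting Σ_{j≠i} q_j = 3q_i yields q_i = 54/(15/2) = 36/5.
Total output Q = 36/5 + 36/5 + 36/5 + 36/5 = 144/5.

28.80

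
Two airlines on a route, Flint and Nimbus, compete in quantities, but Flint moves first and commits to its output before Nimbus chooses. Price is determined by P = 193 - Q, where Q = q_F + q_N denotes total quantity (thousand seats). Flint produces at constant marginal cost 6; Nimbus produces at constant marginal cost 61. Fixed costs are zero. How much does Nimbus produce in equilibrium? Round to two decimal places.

Solve by backward induction. Given q_F, the follower Nimbus maximises π_N = (193 - q_F - q_N)q_N - 61q_N.
Follower FOC: 132 - q_F - 2q_N = 0, so q_N(q_F) = (132 - q_F)/2.
The leader anticipates this reaction. Substituting into P = 193 - Q gives P = 127 - (1/2)q_F, so π_F = (127 - (1/2)q_F)q_F - 6q_F.
Maximising: ∂π_F/∂q_F = 121 - q_F = 0, giving q_F = 121.
Then q_N = (132 - 121)/2 = 11/2.

5.50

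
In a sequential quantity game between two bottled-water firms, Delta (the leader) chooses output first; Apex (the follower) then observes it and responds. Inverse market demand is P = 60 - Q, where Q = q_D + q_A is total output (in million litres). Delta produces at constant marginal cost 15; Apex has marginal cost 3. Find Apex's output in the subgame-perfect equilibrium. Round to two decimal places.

20.25

The follower Apex best-responds to any q_D: π_A = (60 - Q)q_A - 3q_A.
Follower FOC: 57 - q_D - 2q_A = 0, so q_A(q_D) = (57 - q_D)/2.
Delta substitutes q_A(q_D) into its own profit: π_D = q_D(60 - q_D - (57 - q_D)/2) - 15q_D = (63/2 - (1/2)q_D)q_D - 15q_D.
Leader FOC: 33/2 - q_D = 0, so q_D = 33/2.
Then q_A = (57 - 33/2)/2 = 81/4.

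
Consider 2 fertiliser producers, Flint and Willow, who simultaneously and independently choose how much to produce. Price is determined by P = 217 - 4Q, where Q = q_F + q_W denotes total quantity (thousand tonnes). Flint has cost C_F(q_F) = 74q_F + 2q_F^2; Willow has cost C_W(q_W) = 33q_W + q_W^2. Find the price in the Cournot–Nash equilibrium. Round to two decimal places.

127.38

Flint's profit: π_F = (217 - 4Q)q_F - (74q_F + 2q_F²). Setting ∂π_F/∂q_F = 0: 143 - 12q_F - 4(q_W) = 0.
Willow's profit: π_W = (217 - 4Q)q_W - (33q_W + q_W²). Setting ∂π_W/∂q_W = 0: 184 - 10q_W - 4(q_F) = 0.
So q_F = (143 - 4q_W)/12 and q_W = (184 - 4q_F)/10.
Substituting one into the other gives q_F = 347/52 and q_W = 409/26.
Total output Q = 1165/52, so price P = 217 - 4·(1165/52) = 1656/13.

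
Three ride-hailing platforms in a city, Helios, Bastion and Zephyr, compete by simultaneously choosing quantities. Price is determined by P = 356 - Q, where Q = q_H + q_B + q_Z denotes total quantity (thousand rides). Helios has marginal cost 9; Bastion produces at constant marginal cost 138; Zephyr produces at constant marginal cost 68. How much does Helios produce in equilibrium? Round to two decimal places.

Helios's profit: π_H = (356 - Q)q_H - (9q_H). Setting ∂π_H/∂q_H = 0: 347 - 2q_H - (q_B + q_Z) = 0.
Bastion's first-order condition: 218 - 2q_B - (q_H + q_Z) = 0.
Zephyr's first-order condition: 288 - 2q_Z - (q_H + q_B) = 0.
Summing all 3 equations gives 853 − 4Q = 0, hence Q = 853/4.
Back-substituting: q_H = (347 − 853/4) = 535/4, q_B = (218 − 853/4) = 19/4, q_Z = (288 − 853/4) = 299/4.

133.75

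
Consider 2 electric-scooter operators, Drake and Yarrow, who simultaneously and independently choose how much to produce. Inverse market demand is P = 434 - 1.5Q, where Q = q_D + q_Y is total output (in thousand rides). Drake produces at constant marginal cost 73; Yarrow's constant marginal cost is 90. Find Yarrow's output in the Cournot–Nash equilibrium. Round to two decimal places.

72.67

Drake's profit: π_D = (434 - 1.5Q)q_D - (73q_D). Setting ∂π_D/∂q_D = 0: 361 - 3q_D - (3/2)(q_Y) = 0.
Yarrow's first-order condition: 344 - 3q_Y - (3/2)(q_D) = 0.
So q_D = (361 - (3/2)q_Y)/3 and q_Y = (344 - (3/2)q_D)/3.
Substituting one into the other gives q_D = 84 and q_Y = 218/3.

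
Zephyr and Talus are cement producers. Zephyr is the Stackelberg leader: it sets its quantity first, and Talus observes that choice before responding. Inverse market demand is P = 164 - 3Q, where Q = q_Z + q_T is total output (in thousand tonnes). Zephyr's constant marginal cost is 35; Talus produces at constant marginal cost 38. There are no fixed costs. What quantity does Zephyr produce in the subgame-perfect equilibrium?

Solve by backward induction. Given q_Z, the follower Talus maximises π_T = (164 - 3q_Z - 3q_T)q_T - 38q_T.
Setting the follower's marginal profit to zero, 126 - 3q_Z - 6q_T = 0, i.e. q_T = (126 - 3q_Z)/6.
Zephyr substitutes q_T(q_Z) into its own profit: π_Z = q_Z(164 - 3q_Z - (126 - 3q_Z)/2) - 35q_Z = (101 - (3/2)q_Z)q_Z - 35q_Z.
Maximising: ∂π_Z/∂q_Z = 66 - 3q_Z = 0, giving q_Z = 22.
Then q_T = (126 - 3·22)/6 = 10.

22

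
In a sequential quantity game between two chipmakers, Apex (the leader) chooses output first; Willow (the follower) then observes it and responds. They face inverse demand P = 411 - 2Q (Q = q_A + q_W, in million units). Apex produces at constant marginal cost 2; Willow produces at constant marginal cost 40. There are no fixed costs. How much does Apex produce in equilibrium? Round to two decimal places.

111.75

Solve by backward induction. Given q_A, the follower Willow maximises π_W = (411 - 2q_A - 2q_W)q_W - 40q_W.
∂π_W/∂q_W = 371 - 2q_A - 4q_W = 0 gives the reaction function q_W = (371 - 2q_A)/4.
The leader anticipates this reaction. Substituting into P = 411 - 2Q gives P = 451/2 - q_A, so π_A = (451/2 - q_A)q_A - 2q_A.
Leader FOC: 447/2 - 2q_A = 0, so q_A = 447/4.
Then q_W = (371 - 2·(447/4))/4 = 295/8.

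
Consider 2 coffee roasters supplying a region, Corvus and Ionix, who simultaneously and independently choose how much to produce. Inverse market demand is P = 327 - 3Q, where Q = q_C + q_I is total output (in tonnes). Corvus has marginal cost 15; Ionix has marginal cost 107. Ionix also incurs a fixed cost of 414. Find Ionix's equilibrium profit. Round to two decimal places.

192.81

Corvus's profit: π_C = (327 - 3Q)q_C - (15q_C). Setting ∂π_C/∂q_C = 0: 312 - 6q_C - 3(q_I) = 0.
Ionix's profit: π_I = (327 - 3Q)q_I - (107q_I). Setting ∂π_I/∂q_I = 0: 220 - 6q_I - 3(q_C) = 0.
Rearranging gives the reaction functions q_C = (312 - 3q_I)/6 and q_I = (220 - 3q_C)/6.
Substituting one into the other gives q_C = 404/9 and q_I = 128/9.
Price P = 327 - 3·(532/9) = 449/3.
Ionix's profit: (449/3 - 107)·(128/9) - 414 = 192.8148.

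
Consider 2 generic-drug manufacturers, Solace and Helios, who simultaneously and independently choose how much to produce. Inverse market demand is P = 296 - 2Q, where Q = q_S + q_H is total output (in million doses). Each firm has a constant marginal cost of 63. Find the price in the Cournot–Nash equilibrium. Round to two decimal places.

140.67

Each firm earns π_i = (296 - 2Q)q_i - 63q_i.
First-order condition (treating rivals' output as given): 233 - 4q_i - 2q_j = 0.
By symmetry each firm produces the same amount; substituting q_j = q_i yields q_i = 233/6.
Total output Q = 233/3, so price P = 296 - 2·(233/3) = 422/3.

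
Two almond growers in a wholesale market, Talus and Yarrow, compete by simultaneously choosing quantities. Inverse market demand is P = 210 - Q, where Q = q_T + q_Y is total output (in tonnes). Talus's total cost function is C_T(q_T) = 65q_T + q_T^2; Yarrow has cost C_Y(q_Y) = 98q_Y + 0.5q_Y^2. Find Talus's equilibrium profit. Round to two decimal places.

Talus's profit: π_T = (210 - Q)q_T - (65q_T + q_T²). Setting ∂π_T/∂q_T = 0: 145 - 4q_T - (q_Y) = 0.
Yarrow's first-order condition: 112 - 3q_Y - (q_T) = 0.
Best responses: q_T = (145 - q_Y)/4, q_Y = (112 - q_T)/3.
Solving the pair: q_T = 323/11, q_Y = 303/11.
Price P = 210 - 626/11 = 1684/11.
Talus's profit: (1684/11)·(323/11) - 65·(323/11) - (323/11)² = 1724.4463.

1724.45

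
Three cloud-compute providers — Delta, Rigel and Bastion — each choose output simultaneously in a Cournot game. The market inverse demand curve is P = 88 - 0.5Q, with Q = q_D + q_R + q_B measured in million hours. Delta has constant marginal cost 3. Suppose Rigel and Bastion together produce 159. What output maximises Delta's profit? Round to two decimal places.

5.50

With rivals' combined output fixed at 159, Delta's profit is π_D = (88 - (1/2)·159 - (1/2)q_D)q_D - (3q_D) = (17/2 - (1/2)q_D)q_D - (3q_D).
∂π_D/∂q_D = 11/2 - q_D = 0, so q_D = 11/2.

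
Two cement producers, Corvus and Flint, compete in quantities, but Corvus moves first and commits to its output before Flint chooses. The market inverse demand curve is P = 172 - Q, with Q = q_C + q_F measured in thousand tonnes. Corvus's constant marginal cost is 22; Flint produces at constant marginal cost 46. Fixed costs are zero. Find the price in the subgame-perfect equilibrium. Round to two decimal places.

The follower Flint best-responds to any q_C: π_F = (172 - Q)q_F - 46q_F.
Follower FOC: 126 - q_C - 2q_F = 0, so q_F(q_C) = (126 - q_C)/2.
Corvus substitutes q_F(q_C) into its own profit: π_C = q_C(172 - q_C - (126 - q_C)/2) - 22q_C = (109 - (1/2)q_C)q_C - 22q_C.
The leader's first-order condition 87 - q_C = 0 yields q_C = 87.
Then q_F = (126 - 87)/2 = 39/2.
Total output Q = 213/2, so price P = 172 - 213/2 = 131/2.

65.50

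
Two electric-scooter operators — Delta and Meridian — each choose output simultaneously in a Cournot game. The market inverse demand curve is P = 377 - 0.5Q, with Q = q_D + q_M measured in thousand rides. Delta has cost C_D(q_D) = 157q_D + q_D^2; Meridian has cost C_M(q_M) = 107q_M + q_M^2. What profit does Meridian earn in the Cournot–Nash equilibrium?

Delta's profit: π_D = (377 - 0.5Q)q_D - (157q_D + q_D²). Setting ∂π_D/∂q_D = 0: 220 - 3q_D - (1/2)(q_M) = 0.
Meridian's first-order condition: 270 - 3q_M - (1/2)(q_D) = 0.
Rearranging gives the reaction functions q_D = (220 - (1/2)q_M)/3 and q_M = (270 - (1/2)q_D)/3.
Substituting one into the other gives q_D = 60 and q_M = 80.
Price P = 377 - (1/2)·140 = 307.
Meridian's profit: 307·80 - 107·80 - 80² = 9600.

9600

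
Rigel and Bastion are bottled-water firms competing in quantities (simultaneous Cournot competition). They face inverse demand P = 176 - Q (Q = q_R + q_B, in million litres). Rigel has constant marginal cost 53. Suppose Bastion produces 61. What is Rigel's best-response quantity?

31

With the rival's output fixed at 61, Rigel's profit is π_R = (176 - 61 - q_R)q_R - (53q_R) = (115 - q_R)q_R - (53q_R).
∂π_R/∂q_R = 62 - 2q_R = 0, so q_R = 31.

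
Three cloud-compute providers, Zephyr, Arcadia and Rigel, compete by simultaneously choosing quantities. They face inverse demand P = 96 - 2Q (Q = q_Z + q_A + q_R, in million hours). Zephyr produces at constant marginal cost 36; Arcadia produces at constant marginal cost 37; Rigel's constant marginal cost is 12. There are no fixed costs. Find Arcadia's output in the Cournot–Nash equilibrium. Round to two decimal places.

Zephyr's profit: π_Z = (96 - 2Q)q_Z - (36q_Z). Setting ∂π_Z/∂q_Z = 0: 60 - 4q_Z - 2(q_A + q_R) = 0.
Arcadia's profit: π_A = (96 - 2Q)q_A - (37q_A). Setting ∂π_A/∂q_A = 0: 59 - 4q_A - 2(q_Z + q_R) = 0.
Rigel's first-order condition: 84 - 4q_R - 2(q_Z + q_A) = 0.
Adding the 3 conditions: 203 − 4Q − 4Q = 0, i.e. Q = 203/8.
Back-substituting: q_Z = (60 − 203/4)/2 = 37/8, q_A = (59 − 203/4)/2 = 33/8, q_R = (84 − 203/4)/2 = 133/8.

4.13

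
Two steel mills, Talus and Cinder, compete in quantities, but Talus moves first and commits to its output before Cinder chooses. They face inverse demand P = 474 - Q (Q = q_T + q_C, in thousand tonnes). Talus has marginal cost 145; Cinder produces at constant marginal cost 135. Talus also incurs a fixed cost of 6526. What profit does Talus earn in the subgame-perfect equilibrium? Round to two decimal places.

6194.13

Solve by backward induction. Given q_T, the follower Cinder maximises π_C = (474 - q_T - q_C)q_C - 135q_C.
Setting the follower's marginal profit to zero, 339 - q_T - 2q_C = 0, i.e. q_C = (339 - q_T)/2.
The leader anticipates this reaction. Substituting into P = 474 - Q gives P = 609/2 - (1/2)q_T, so π_T = (609/2 - (1/2)q_T)q_T - 145q_T.
The leader's first-order condition 319/2 - q_T = 0 yields q_T = 319/2.
Then q_C = (339 - 319/2)/2 = 359/4.
Price P = 474 - 997/4 = 899/4.
Talus's profit: (899/4 - 145)·(319/2) - 6526 = 6194.1250.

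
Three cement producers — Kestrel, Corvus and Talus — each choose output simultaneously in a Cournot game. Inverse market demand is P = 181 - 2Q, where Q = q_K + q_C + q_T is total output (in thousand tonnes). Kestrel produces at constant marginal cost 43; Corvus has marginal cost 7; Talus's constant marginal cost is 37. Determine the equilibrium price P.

Kestrel's profit: π_K = (181 - 2Q)q_K - (43q_K). Setting ∂π_K/∂q_K = 0: 138 - 4q_K - 2(q_C + q_T) = 0.
Corvus's profit: π_C = (181 - 2Q)q_C - (7q_C). Setting ∂π_C/∂q_C = 0: 174 - 4q_C - 2(q_K + q_T) = 0.
Talus's profit: π_T = (181 - 2Q)q_T - (37q_T). Setting ∂π_T/∂q_T = 0: 144 - 4q_T - 2(q_K + q_C) = 0.
Adding the 3 first-order conditions: 456 − 8Q = 0, so Q = 57.
Back-substituting: q_K = (138 − 114)/2 = 12, q_C = (174 − 114)/2 = 30, q_T = (144 − 114)/2 = 15.
Total output Q = 57, so price P = 181 - 2·57 = 67.

67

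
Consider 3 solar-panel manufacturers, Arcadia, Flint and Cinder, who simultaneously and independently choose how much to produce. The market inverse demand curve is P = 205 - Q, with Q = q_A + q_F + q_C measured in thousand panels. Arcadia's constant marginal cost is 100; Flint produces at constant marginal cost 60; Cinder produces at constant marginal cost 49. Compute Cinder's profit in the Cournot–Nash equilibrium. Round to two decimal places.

Arcadia's profit: π_A = (205 - Q)q_A - (100q_A). Setting ∂π_A/∂q_A = 0: 105 - 2q_A - (q_F + q_C) = 0.
Flint's first-order condition: 145 - 2q_F - (q_A + q_C) = 0.
Cinder's profit: π_C = (205 - Q)q_C - (49q_C). Setting ∂π_C/∂q_C = 0: 156 - 2q_C - (q_A + q_F) = 0.
Adding the 3 first-order conditions: 406 − 4Q = 0, so Q = 203/2.
Back-substituting: q_A = (105 − 203/2) = 7/2, q_F = (145 − 203/2) = 87/2, q_C = (156 − 203/2) = 109/2.
Price P = 205 - 203/2 = 207/2.
Cinder's profit: (207/2 - 49)·(109/2) = 2970.2500.

2970.25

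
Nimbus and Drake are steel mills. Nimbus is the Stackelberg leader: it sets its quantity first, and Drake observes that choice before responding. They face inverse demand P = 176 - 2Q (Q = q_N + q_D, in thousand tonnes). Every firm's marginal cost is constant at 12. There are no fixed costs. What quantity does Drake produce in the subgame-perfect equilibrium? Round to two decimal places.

20.50

The follower Drake best-responds to any q_N: π_D = (176 - 2Q)q_D - 12q_D.
Setting the follower's marginal profit to zero, 164 - 2q_N - 4q_D = 0, i.e. q_D = (164 - 2q_N)/4.
Nimbus substitutes q_D(q_N) into its own profit: π_N = q_N(176 - 2q_N - (164 - 2q_N)/2) - 12q_N = (94 - q_N)q_N - 12q_N.
Maximising: ∂π_N/∂q_N = 82 - 2q_N = 0, giving q_N = 41.
Then q_D = (164 - 2·41)/4 = 41/2.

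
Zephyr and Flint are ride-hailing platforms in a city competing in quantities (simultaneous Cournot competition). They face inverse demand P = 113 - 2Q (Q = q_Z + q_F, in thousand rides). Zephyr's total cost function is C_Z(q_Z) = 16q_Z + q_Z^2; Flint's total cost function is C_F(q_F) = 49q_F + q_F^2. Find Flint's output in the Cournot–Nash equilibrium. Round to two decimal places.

5.94

Zephyr's profit: π_Z = (113 - 2Q)q_Z - (16q_Z + q_Z²). Setting ∂π_Z/∂q_Z = 0: 97 - 6q_Z - 2(q_F) = 0.
Flint's first-order condition: 64 - 6q_F - 2(q_Z) = 0.
Rearranging gives the reaction functions q_Z = (97 - 2q_F)/6 and q_F = (64 - 2q_Z)/6.
Solving the pair: q_Z = 227/16, q_F = 95/16.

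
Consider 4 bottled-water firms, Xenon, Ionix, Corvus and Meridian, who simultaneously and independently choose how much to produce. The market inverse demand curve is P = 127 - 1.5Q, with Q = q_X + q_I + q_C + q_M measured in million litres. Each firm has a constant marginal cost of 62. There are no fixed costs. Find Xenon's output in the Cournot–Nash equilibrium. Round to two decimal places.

8.67

A representative firm's profit is π_i = q_i(127 - 1.5Q) - 62q_i.
Setting ∂π_i/∂q_i = 0 with rivals' quantities fixed: 65 - 3q_i - (3/2)·Σ_{j≠i} q_j = 0.
With identical firms every q_j equals q_i, so Σ_{j≠i} q_j = 3q_i and 65 = (15/2)q_i, giving q_i = 26/3.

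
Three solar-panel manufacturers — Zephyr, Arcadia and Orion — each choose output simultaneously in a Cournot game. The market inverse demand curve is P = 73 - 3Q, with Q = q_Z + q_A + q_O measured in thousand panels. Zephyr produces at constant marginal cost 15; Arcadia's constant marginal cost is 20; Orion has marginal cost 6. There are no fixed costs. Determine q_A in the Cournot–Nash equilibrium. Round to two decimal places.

2.83

Zephyr's profit: π_Z = (73 - 3Q)q_Z - (15q_Z). Setting ∂π_Z/∂q_Z = 0: 58 - 6q_Z - 3(q_A + q_O) = 0.
Arcadia's profit: π_A = (73 - 3Q)q_A - (20q_A). Setting ∂π_A/∂q_A = 0: 53 - 6q_A - 3(q_Z + q_O) = 0.
Orion's first-order condition: 67 - 6q_O - 3(q_Z + q_A) = 0.
Adding the 3 first-order conditions: 178 − 12Q = 0, so Q = 89/6.
Back-substituting: q_Z = (58 − 89/2)/3 = 9/2, q_A = (53 − 89/2)/3 = 17/6, q_O = (67 − 89/2)/3 = 15/2.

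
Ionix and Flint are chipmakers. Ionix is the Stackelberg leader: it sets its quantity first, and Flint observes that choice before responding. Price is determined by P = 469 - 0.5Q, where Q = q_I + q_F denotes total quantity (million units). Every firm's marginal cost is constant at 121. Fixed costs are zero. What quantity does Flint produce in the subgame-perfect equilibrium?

174

The follower Flint best-responds to any q_I: π_F = (469 - 0.5Q)q_F - 121q_F.
Follower FOC: 348 - (1/2)q_I - q_F = 0, so q_F(q_I) = (348 - (1/2)q_I).
The leader anticipates this reaction. Substituting into P = 469 - 0.5Q gives P = 295 - (1/4)q_I, so π_I = (295 - (1/4)q_I)q_I - 121q_I.
Leader FOC: 174 - (1/2)q_I = 0, so q_I = 348.
Then q_F = (348 - (1/2)·348) = 174.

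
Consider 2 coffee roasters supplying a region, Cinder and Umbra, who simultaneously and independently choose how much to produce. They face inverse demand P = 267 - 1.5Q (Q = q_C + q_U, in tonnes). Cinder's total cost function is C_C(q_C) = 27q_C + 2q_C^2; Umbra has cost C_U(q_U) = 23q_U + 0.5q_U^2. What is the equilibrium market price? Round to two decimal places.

Cinder's profit: π_C = (267 - 1.5Q)q_C - (27q_C + 2q_C²). Setting ∂π_C/∂q_C = 0: 240 - 7q_C - (3/2)(q_U) = 0.
Umbra's profit: π_U = (267 - 1.5Q)q_U - (23q_U + (1/2)q_U²). Setting ∂π_U/∂q_U = 0: 244 - 4q_U - (3/2)(q_C) = 0.
So q_C = (240 - (3/2)q_U)/7 and q_U = (244 - (3/2)q_C)/4.
Substituting one into the other gives q_C = 23.0680 and q_U = 52.3495.
Total output Q = 75.4175, so price P = 267 - (3/2)·75.4175 = 153.8738.

153.87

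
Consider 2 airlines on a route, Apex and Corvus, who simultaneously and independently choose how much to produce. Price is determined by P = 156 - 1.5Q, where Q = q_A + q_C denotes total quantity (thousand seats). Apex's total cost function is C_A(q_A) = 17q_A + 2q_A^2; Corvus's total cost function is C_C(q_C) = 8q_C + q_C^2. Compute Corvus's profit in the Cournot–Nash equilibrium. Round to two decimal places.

1596.08

Apex's profit: π_A = (156 - 1.5Q)q_A - (17q_A + 2q_A²). Setting ∂π_A/∂q_A = 0: 139 - 7q_A - (3/2)(q_C) = 0.
Corvus's first-order condition: 148 - 5q_C - (3/2)(q_A) = 0.
Rearranging gives the reaction functions q_A = (139 - (3/2)q_C)/7 and q_C = (148 - (3/2)q_A)/5.
Substituting one into the other gives q_A = 1892/131 and q_C = 25.2672.
Price P = 156 - (3/2)·39.7099 = 96.4351.
Corvus's profit: 96.4351·25.2672 - 8·25.2672 - 25.2672² = 1596.0754.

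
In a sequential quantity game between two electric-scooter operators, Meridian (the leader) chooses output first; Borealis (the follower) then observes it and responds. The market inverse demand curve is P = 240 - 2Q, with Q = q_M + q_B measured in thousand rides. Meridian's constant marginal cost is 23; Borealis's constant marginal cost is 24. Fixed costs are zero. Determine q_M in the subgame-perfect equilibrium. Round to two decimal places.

Solve by backward induction. Given q_M, the follower Borealis maximises π_B = (240 - 2q_M - 2q_B)q_B - 24q_B.
Setting the follower's marginal profit to zero, 216 - 2q_M - 4q_B = 0, i.e. q_B = (216 - 2q_M)/4.
The leader anticipates this reaction. Substituting into P = 240 - 2Q gives P = 132 - q_M, so π_M = (132 - q_M)q_M - 23q_M.
The leader's first-order condition 109 - 2q_M = 0 yields q_M = 109/2.
Then q_B = (216 - 2·(109/2))/4 = 107/4.

54.50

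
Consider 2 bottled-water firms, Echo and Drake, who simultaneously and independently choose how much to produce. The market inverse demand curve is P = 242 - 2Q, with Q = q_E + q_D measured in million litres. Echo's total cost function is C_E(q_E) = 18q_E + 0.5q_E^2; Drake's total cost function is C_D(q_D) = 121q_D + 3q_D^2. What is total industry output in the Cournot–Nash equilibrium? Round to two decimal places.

46.85

Echo's profit: π_E = (242 - 2Q)q_E - (18q_E + (1/2)q_E²). Setting ∂π_E/∂q_E = 0: 224 - 5q_E - 2(q_D) = 0.
Drake's first-order condition: 121 - 10q_D - 2(q_E) = 0.
Rearranging gives the reaction functions q_E = (224 - 2q_D)/5 and q_D = (121 - 2q_E)/10.
Substituting one into the other gives q_E = 999/23 and q_D = 157/46.
Total output Q = 999/23 + 157/46 = 46.8478.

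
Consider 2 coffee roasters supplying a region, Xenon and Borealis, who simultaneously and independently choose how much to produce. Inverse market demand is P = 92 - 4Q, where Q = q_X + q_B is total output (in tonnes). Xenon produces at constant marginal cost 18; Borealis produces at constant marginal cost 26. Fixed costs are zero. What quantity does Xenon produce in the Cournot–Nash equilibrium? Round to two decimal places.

Xenon's profit: π_X = (92 - 4Q)q_X - (18q_X). Setting ∂π_X/∂q_X = 0: 74 - 8q_X - 4(q_B) = 0.
Borealis's first-order condition: 66 - 8q_B - 4(q_X) = 0.
Best responses: q_X = (74 - 4q_B)/8, q_B = (66 - 4q_X)/8.
Solving the pair: q_X = 41/6, q_B = 29/6.

6.83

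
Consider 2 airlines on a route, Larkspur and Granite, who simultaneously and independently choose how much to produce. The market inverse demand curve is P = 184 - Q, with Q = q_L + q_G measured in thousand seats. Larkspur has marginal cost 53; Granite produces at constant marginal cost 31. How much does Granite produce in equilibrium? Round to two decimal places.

58.33

Larkspur's profit: π_L = (184 - Q)q_L - (53q_L). Setting ∂π_L/∂q_L = 0: 131 - 2q_L - (q_G) = 0.
Granite's profit: π_G = (184 - Q)q_G - (31q_G). Setting ∂π_G/∂q_G = 0: 153 - 2q_G - (q_L) = 0.
Best responses: q_L = (131 - q_G)/2, q_G = (153 - q_L)/2.
Substituting one into the other gives q_L = 109/3 and q_G = 175/3.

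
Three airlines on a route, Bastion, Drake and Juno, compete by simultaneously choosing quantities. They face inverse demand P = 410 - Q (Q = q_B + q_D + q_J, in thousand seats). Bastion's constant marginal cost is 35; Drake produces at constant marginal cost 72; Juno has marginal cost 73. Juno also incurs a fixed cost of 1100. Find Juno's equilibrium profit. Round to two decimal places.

Bastion's profit: π_B = (410 - Q)q_B - (35q_B). Setting ∂π_B/∂q_B = 0: 375 - 2q_B - (q_D + q_J) = 0.
Drake's profit: π_D = (410 - Q)q_D - (72q_D). Setting ∂π_D/∂q_D = 0: 338 - 2q_D - (q_B + q_J) = 0.
Juno's first-order condition: 337 - 2q_J - (q_B + q_D) = 0.
Summing all 3 equations gives 1050 − 4Q = 0, hence Q = 525/2.
Back-substituting: q_B = (375 − 525/2) = 225/2, q_D = (338 − 525/2) = 151/2, q_J = (337 − 525/2) = 149/2.
Price P = 410 - 525/2 = 295/2.
Juno's profit: (295/2 - 73)·(149/2) - 1100 = 4450.2500.

4450.25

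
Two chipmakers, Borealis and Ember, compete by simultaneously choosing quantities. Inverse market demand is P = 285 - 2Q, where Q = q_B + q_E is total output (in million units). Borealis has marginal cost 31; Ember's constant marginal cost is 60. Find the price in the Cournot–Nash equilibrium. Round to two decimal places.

125.33

Borealis's profit: π_B = (285 - 2Q)q_B - (31q_B). Setting ∂π_B/∂q_B = 0: 254 - 4q_B - 2(q_E) = 0.
Ember's profit: π_E = (285 - 2Q)q_E - (60q_E). Setting ∂π_E/∂q_E = 0: 225 - 4q_E - 2(q_B) = 0.
Best responses: q_B = (254 - 2q_E)/4, q_E = (225 - 2q_B)/4.
Solving the pair: q_B = 283/6, q_E = 98/3.
Total output Q = 479/6, so price P = 285 - 2·(479/6) = 376/3.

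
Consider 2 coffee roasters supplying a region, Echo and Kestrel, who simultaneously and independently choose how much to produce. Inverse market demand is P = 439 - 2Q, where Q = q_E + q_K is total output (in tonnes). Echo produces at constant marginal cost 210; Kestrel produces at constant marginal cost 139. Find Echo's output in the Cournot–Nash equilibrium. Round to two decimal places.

26.33

Echo's profit: π_E = (439 - 2Q)q_E - (210q_E). Setting ∂π_E/∂q_E = 0: 229 - 4q_E - 2(q_K) = 0.
Kestrel's first-order condition: 300 - 4q_K - 2(q_E) = 0.
So q_E = (229 - 2q_K)/4 and q_K = (300 - 2q_E)/4.
Solving the pair: q_E = 79/3, q_K = 371/6.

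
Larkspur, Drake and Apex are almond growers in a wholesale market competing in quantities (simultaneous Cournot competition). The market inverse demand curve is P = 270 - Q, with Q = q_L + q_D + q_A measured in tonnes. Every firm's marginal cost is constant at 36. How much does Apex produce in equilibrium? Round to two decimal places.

58.50

Each firm earns π_i = (270 - Q)q_i - 36q_i.
First-order condition (treating rivals' output as given): 234 - 2q_i - Σ_{j≠i} q_j = 0.
With identical firms every q_j equals q_i, so Σ_{j≠i} q_j = 2q_i and 234 = 4q_i, giving q_i = 117/2.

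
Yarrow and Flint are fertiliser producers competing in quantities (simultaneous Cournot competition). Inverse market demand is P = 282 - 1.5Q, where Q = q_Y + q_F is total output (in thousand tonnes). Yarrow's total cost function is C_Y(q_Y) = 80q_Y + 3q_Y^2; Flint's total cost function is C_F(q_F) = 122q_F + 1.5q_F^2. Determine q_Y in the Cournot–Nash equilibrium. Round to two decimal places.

18.78

Yarrow's profit: π_Y = (282 - 1.5Q)q_Y - (80q_Y + 3q_Y²). Setting ∂π_Y/∂q_Y = 0: 202 - 9q_Y - (3/2)(q_F) = 0.
Flint's first-order condition: 160 - 6q_F - (3/2)(q_Y) = 0.
Best responses: q_Y = (202 - (3/2)q_F)/9, q_F = (160 - (3/2)q_Y)/6.
Solving the pair: q_Y = 432/23, q_F = 1516/69.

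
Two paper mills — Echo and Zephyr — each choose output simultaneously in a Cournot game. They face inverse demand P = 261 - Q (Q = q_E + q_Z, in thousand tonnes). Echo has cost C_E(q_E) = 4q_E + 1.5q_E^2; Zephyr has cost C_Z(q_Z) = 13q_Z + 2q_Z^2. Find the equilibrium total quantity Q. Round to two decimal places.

Echo's profit: π_E = (261 - Q)q_E - (4q_E + (3/2)q_E²). Setting ∂π_E/∂q_E = 0: 257 - 5q_E - (q_Z) = 0.
Zephyr's first-order condition: 248 - 6q_Z - (q_E) = 0.
Best responses: q_E = (257 - q_Z)/5, q_Z = (248 - q_E)/6.
Substituting one into the other gives q_E = 1294/29 and q_Z = 983/29.
Total output Q = 1294/29 + 983/29 = 78.5172.

78.52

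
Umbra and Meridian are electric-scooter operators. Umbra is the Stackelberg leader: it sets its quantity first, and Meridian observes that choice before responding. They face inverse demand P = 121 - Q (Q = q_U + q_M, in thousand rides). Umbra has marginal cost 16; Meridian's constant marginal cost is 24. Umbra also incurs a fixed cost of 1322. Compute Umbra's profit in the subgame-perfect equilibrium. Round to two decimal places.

274.13

The follower Meridian best-responds to any q_U: π_M = (121 - Q)q_M - 24q_M.
Setting the follower's marginal profit to zero, 97 - q_U - 2q_M = 0, i.e. q_M = (97 - q_U)/2.
The leader anticipates this reaction. Substituting into P = 121 - Q gives P = 145/2 - (1/2)q_U, so π_U = (145/2 - (1/2)q_U)q_U - 16q_U.
The leader's first-order condition 113/2 - q_U = 0 yields q_U = 113/2.
Then q_M = (97 - 113/2)/2 = 81/4.
Price P = 121 - 307/4 = 177/4.
Umbra's profit: (177/4 - 16)·(113/2) - 1322 = 274.1250.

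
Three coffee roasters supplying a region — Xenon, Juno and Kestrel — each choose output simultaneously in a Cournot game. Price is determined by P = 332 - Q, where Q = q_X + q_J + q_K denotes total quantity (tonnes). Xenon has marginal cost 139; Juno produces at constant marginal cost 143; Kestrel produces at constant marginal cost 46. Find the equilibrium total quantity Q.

167

Xenon's profit: π_X = (332 - Q)q_X - (139q_X). Setting ∂π_X/∂q_X = 0: 193 - 2q_X - (q_J + q_K) = 0.
Juno's first-order condition: 189 - 2q_J - (q_X + q_K) = 0.
Kestrel's first-order condition: 286 - 2q_K - (q_X + q_J) = 0.
Adding the 3 conditions: 668 − 2Q − 2Q = 0, i.e. Q = 167.
Back-substituting: q_X = (193 − 167) = 26, q_J = (189 − 167) = 22, q_K = (286 − 167) = 119.
Total output Q = 26 + 22 + 119 = 167.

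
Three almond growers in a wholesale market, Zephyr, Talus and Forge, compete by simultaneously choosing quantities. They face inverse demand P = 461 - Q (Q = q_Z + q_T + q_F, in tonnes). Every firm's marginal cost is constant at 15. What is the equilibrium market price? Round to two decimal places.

Each firm earns π_i = (461 - Q)q_i - 15q_i.
First-order condition (treating rivals' output as given): 446 - 2q_i - Σ_{j≠i} q_j = 0.
With identical firms every q_j equals q_i, so Σ_{j≠i} q_j = 2q_i and 446 = 4q_i, giving q_i = 223/2.
Total output Q = 669/2, so price P = 461 - 669/2 = 253/2.

126.50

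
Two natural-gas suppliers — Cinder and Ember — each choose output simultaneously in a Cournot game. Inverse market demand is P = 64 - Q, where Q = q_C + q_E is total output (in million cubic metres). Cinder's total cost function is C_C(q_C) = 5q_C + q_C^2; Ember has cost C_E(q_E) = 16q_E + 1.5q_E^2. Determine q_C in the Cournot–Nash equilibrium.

Cinder's profit: π_C = (64 - Q)q_C - (5q_C + q_C²). Setting ∂π_C/∂q_C = 0: 59 - 4q_C - (q_E) = 0.
Ember's first-order condition: 48 - 5q_E - (q_C) = 0.
Best responses: q_C = (59 - q_E)/4, q_E = (48 - q_C)/5.
Substituting one into the other gives q_C = 13 and q_E = 7.

13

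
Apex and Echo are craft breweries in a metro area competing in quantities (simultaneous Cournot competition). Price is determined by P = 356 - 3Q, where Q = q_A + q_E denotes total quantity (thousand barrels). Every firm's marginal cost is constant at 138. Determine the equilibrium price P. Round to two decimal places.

A representative firm's profit is π_i = q_i(356 - 3Q) - 138q_i.
Setting ∂π_i/∂q_i = 0 with rivals' quantities fixed: 218 - 6q_i - 3q_j = 0.
With identical firms every q_j equals q_i, so q_j = q_i and 218 = 9q_i, giving q_i = 218/9.
Total output Q = 436/9, so price P = 356 - 3·(436/9) = 632/3.

210.67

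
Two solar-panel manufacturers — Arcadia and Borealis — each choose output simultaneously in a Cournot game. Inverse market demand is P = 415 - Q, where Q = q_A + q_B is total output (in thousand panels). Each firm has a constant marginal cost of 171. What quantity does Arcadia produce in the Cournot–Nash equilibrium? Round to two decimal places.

81.33

Each firm earns π_i = (415 - Q)q_i - 171q_i.
First-order condition (treating rivals' output as given): 244 - 2q_i - q_j = 0.
With identical firms every q_j equals q_i, so q_j = q_i and 244 = 3q_i, giving q_i = 244/3.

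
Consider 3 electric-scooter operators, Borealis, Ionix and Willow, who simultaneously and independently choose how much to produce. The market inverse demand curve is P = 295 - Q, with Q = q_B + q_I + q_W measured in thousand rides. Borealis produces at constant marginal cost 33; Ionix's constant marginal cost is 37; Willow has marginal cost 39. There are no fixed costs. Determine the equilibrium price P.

101

Borealis's profit: π_B = (295 - Q)q_B - (33q_B). Setting ∂π_B/∂q_B = 0: 262 - 2q_B - (q_I + q_W) = 0.
Ionix's first-order condition: 258 - 2q_I - (q_B + q_W) = 0.
Willow's first-order condition: 256 - 2q_W - (q_B + q_I) = 0.
Adding the 3 first-order conditions: 776 − 4Q = 0, so Q = 194.
Back-substituting: q_B = (262 − 194) = 68, q_I = (258 − 194) = 64, q_W = (256 − 194) = 62.
Total output Q = 194, so price P = 295 - 194 = 101.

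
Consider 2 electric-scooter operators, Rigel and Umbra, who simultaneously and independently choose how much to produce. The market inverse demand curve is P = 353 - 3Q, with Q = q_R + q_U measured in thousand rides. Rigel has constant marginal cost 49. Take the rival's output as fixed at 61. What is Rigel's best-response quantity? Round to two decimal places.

With the rival's output fixed at 61, Rigel's profit is π_R = (353 - 3·61 - 3q_R)q_R - (49q_R) = (170 - 3q_R)q_R - (49q_R).
∂π_R/∂q_R = 121 - 6q_R = 0, so q_R = 121/6.

20.17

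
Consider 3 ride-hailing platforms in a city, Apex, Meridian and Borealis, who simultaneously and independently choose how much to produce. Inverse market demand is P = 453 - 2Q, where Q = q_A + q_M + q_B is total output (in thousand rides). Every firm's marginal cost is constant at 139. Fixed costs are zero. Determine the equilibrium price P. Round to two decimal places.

217.50

A representative firm's profit is π_i = q_i(453 - 2Q) - 139q_i.
First-order condition (treating rivals' output as given): 314 - 4q_i - 2·Σ_{j≠i} q_j = 0.
With identical firms every q_j equals q_i, so Σ_{j≠i} q_j = 2q_i and 314 = 8q_i, giving q_i = 157/4.
Total output Q = 471/4, so price P = 453 - 2·(471/4) = 435/2.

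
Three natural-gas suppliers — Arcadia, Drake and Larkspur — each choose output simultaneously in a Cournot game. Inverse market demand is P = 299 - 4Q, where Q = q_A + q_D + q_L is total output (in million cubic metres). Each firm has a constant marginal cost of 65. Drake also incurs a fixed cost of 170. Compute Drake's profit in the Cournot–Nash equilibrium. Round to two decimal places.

A representative firm's profit is π_i = q_i(299 - 4Q) - 65q_i.
Setting ∂π_i/∂q_i = 0 with rivals' quantities fixed: 234 - 8q_i - 4·Σ_{j≠i} q_j = 0.
By symmetry each firm produces the same amount; substituting Σ_{j≠i} q_j = 2q_i yields q_i = 234/16 = 117/8.
Price P = 299 - 4·(351/8) = 247/2.
Drake's profit: (247/2 - 65)·(117/8) - 170 = 685.5625.

685.56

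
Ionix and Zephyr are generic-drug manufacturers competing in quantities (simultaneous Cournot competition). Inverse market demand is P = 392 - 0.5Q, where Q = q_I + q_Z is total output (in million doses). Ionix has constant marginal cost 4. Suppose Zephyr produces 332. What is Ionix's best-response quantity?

With the rival's output fixed at 332, Ionix's profit is π_I = (392 - (1/2)·332 - (1/2)q_I)q_I - (4q_I) = (226 - (1/2)q_I)q_I - (4q_I).
∂π_I/∂q_I = 222 - q_I = 0, so q_I = 222.

222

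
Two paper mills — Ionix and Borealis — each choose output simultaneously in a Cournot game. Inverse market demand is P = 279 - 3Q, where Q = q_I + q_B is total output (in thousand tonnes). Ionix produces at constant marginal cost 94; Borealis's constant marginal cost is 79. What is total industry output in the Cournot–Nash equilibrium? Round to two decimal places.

42.78

Ionix's profit: π_I = (279 - 3Q)q_I - (94q_I). Setting ∂π_I/∂q_I = 0: 185 - 6q_I - 3(q_B) = 0.
Borealis's profit: π_B = (279 - 3Q)q_B - (79q_B). Setting ∂π_B/∂q_B = 0: 200 - 6q_B - 3(q_I) = 0.
So q_I = (185 - 3q_B)/6 and q_B = (200 - 3q_I)/6.
Solving the pair: q_I = 170/9, q_B = 215/9.
Total output Q = 170/9 + 215/9 = 385/9.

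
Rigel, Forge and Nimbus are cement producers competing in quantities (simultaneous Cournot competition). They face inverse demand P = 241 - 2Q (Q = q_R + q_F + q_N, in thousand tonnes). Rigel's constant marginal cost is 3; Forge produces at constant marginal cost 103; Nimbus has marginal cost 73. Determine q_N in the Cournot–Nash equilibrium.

Rigel's profit: π_R = (241 - 2Q)q_R - (3q_R). Setting ∂π_R/∂q_R = 0: 238 - 4q_R - 2(q_F + q_N) = 0.
Forge's first-order condition: 138 - 4q_F - 2(q_R + q_N) = 0.
Nimbus's first-order condition: 168 - 4q_N - 2(q_R + q_F) = 0.
Adding the 3 first-order conditions: 544 − 8Q = 0, so Q = 68.
Back-substituting: q_R = (238 − 136)/2 = 51, q_F = (138 − 136)/2 = 1, q_N = (168 − 136)/2 = 16.

16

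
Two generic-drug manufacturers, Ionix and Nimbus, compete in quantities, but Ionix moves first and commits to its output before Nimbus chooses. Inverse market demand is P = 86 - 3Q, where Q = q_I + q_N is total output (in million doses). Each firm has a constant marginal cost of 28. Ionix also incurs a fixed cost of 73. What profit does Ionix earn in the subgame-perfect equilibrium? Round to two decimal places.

Solve by backward induction. Given q_I, the follower Nimbus maximises π_N = (86 - 3q_I - 3q_N)q_N - 28q_N.
∂π_N/∂q_N = 58 - 3q_I - 6q_N = 0 gives the reaction function q_N = (58 - 3q_I)/6.
The leader anticipates this reaction. Substituting into P = 86 - 3Q gives P = 57 - (3/2)q_I, so π_I = (57 - (3/2)q_I)q_I - 28q_I.
Maximising: ∂π_I/∂q_I = 29 - 3q_I = 0, giving q_I = 29/3.
Then q_N = (58 - 3·(29/3))/6 = 29/6.
Price P = 86 - 3·(29/2) = 85/2.
Ionix's profit: (85/2 - 28)·(29/3) - 73 = 403/6.

67.17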